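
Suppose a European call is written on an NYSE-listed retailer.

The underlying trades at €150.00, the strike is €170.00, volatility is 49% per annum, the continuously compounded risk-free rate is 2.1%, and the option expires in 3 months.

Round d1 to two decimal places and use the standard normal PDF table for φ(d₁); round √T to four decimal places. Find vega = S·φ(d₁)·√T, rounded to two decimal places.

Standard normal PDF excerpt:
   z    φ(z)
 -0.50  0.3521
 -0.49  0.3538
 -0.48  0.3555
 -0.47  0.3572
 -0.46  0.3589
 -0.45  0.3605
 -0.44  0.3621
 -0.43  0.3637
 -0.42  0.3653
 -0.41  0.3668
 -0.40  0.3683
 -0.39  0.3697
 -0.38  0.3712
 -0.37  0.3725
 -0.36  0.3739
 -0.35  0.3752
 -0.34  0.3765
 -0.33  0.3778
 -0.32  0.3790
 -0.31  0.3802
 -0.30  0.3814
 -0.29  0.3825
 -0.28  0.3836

σ√T = 0.49·√0.25 = 0.2450
d₁ = [ln(150/170) + (0.021 + 0.49²/2)·0.25] / 0.2450 = [-0.1252 + 0.0353] / 0.2450 = -0.3669 which rounds to -0.37
√T = √0.25 = 0.5000
φ(d₁) = φ(-0.37) = 0.3725
vega = S·φ(d₁)·√T = 150·0.3725·0.5000 = 27.9375

27.94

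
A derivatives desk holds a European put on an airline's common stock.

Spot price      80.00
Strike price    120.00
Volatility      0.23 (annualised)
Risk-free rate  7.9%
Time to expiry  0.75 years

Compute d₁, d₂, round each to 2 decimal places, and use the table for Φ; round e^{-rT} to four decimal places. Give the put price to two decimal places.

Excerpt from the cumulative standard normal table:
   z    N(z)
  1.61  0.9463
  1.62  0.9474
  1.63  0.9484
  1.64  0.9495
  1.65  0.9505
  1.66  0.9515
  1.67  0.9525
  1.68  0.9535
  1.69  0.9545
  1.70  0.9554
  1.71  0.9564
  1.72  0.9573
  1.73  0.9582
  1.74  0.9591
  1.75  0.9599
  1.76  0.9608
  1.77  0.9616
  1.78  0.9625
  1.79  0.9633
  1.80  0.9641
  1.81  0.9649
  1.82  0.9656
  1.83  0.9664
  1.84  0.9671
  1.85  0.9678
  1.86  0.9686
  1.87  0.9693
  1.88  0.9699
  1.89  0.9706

33.42

T = 0.75;  σ√T = 0.1992
d₁ = [ln(80/120) + (0.079 + 0.23²/2)·0.75] / 0.1992 = [-0.4055 + 0.0791] / 0.1992 = -1.6386 which rounds to -1.64
d₂ = d₁ − σ√T = -1.6386 − 0.1992 = -1.8377 which rounds to -1.84
exp(−rT) = exp(−0.079·0.75) = 0.9425
N(−d₂) = N(1.84) = 0.9671;  N(−d₁) = N(1.64) = 0.9495
P = 120·0.9425·0.9671 − 80·0.9495 = 109.3790 − 75.9600 = 33.4190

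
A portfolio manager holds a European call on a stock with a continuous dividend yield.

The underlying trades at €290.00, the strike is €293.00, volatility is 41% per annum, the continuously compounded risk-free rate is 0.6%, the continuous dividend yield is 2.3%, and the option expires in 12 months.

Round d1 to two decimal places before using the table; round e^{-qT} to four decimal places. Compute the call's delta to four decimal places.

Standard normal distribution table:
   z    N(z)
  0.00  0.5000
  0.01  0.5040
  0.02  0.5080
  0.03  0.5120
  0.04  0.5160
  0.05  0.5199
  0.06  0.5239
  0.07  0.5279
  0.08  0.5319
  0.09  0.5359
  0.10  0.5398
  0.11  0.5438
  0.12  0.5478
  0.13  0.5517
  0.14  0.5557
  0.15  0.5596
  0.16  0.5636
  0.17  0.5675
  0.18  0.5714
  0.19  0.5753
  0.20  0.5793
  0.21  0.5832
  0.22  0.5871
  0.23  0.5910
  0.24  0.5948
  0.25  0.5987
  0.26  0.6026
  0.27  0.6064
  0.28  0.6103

0.5431

T = 1;  σ√T = 0.4100
d₁ = [ln(290/293) + (0.006 − 0.023 + 0.41²/2)·1] / 0.4100 = [-0.0103 + 0.0670] / 0.4100 = 0.1384 ⇒ 0.14
N(d₁) = N(0.14) = 0.5557
Δ_call = e^(−qT)·N(d₁) = 0.9773·0.5557 = 0.5431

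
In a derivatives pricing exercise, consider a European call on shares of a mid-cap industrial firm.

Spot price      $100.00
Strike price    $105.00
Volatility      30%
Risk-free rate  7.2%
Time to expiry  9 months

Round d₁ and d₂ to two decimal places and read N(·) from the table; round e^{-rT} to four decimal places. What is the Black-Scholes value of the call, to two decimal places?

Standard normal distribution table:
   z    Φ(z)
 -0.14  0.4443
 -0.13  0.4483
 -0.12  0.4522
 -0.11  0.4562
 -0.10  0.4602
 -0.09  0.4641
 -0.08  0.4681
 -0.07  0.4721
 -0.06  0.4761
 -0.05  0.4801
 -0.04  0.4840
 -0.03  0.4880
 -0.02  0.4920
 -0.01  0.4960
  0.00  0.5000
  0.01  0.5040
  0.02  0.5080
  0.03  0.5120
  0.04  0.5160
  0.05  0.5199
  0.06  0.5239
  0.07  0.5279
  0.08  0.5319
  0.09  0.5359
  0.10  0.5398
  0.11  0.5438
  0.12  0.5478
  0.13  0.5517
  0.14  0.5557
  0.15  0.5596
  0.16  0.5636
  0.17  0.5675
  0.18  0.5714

$10.58

σ√T = 0.3 × 0.8660 = 0.2598
d₁ = [ln(100/105) + (0.072 + 0.3²/2)·0.75] / 0.2598 = [-0.0488 + 0.0877] / 0.2598 = 0.1500 which rounds to 0.15
d₂ = d₁ − σ√T = 0.1500 − 0.2598 = -0.1099 which rounds to -0.11
e^(−rT) = e^(−0.072·0.75) = 0.9474
N(d₁) = N(0.15) = 0.5596;  N(d₂) = N(-0.11) = 0.4562
C = 100·0.5596 − 105·0.9474·0.4562 = 55.9600 − 45.3814 = 10.5786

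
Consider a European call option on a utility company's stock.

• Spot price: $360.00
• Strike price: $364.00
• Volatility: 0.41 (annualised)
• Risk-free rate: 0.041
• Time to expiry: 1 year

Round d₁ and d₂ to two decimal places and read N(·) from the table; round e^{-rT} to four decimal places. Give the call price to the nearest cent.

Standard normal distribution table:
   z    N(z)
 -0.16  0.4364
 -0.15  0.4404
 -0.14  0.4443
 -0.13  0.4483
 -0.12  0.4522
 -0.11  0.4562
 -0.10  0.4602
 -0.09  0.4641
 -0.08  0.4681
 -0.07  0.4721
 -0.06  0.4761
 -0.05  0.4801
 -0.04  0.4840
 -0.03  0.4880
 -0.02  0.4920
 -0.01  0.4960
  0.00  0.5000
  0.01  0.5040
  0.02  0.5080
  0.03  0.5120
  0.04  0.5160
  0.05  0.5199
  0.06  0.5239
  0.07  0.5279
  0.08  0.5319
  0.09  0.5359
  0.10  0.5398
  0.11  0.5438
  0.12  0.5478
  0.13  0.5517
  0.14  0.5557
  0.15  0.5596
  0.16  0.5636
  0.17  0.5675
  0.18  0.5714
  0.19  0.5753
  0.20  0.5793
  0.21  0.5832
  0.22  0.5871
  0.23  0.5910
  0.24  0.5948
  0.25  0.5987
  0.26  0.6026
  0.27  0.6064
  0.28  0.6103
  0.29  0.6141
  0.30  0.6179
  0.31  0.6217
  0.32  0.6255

$63.09

T = 1;  σ√T = 0.4100
d₁ = [ln(360/364) + (0.041 + ½·0.41²)·1] / (σ√T) = (-0.0110 + 0.1250) / 0.4100 = 0.2780 ≈ 0.28
d₂ = 0.2780 − 0.4100 = -0.1320 ≈ -0.13
e^(−rT) = e^(−0.041·1) = 0.9598
N(d₁) = N(0.28) = 0.6103;  N(d₂) = N(-0.13) = 0.4483
C = 360·0.6103 − 364·0.9598·0.4483 = 219.7080 − 156.6213 = 63.0867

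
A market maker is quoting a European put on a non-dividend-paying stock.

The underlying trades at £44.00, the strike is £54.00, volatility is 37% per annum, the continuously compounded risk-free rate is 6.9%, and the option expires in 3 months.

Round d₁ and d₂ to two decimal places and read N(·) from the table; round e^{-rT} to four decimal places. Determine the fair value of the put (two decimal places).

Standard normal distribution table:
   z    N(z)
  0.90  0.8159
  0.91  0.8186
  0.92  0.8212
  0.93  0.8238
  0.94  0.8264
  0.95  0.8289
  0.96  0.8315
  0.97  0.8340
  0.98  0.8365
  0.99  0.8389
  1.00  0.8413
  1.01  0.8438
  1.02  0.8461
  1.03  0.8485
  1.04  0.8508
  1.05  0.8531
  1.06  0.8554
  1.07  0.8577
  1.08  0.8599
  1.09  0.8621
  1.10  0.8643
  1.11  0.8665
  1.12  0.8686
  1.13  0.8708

£9.86

σ√T = 0.37·√0.25 = 0.1850
d₁ = [ln(44/54) + (0.069 + 0.37²/2)·0.25] / 0.1850 = [-0.2048 + 0.0344] / 0.1850 = -0.9213 → -0.92
d₂ = d₁ − σ√T = -0.9213 − 0.1850 = -1.1063 → -1.11
e^(−rT) = e^(−0.069·0.25) = 0.9829
N(−d₂) = N(1.11) = 0.8665;  N(−d₁) = N(0.92) = 0.8212
P = 54·0.9829·0.8665 − 44·0.8212 = 45.9909 − 36.1328 = 9.8581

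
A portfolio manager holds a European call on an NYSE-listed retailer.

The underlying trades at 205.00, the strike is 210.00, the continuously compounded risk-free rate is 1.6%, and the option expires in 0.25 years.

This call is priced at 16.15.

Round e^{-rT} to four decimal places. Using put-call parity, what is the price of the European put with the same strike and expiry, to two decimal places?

20.31

exp(−rT) = exp(−0.016·0.25) = 0.9960
Put-call parity: C − P = S − K·e^(−rT) = 205 − 210·0.9960 = 205 − 209.1600 = -4.1600
P = C − (C − P) = 16.15 − (-4.1600) = 20.3100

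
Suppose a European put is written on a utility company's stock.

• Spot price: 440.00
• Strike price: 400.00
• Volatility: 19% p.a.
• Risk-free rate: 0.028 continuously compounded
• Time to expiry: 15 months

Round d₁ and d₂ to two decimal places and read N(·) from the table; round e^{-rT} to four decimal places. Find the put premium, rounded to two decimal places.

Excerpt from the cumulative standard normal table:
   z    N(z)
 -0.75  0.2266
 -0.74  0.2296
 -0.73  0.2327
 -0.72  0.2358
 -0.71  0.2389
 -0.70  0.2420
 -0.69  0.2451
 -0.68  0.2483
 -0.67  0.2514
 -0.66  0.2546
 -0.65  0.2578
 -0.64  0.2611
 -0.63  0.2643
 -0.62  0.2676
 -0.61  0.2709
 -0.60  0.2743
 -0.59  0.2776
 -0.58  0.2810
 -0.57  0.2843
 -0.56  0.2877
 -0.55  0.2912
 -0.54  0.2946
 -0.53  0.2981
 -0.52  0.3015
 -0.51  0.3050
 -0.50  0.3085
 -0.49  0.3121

T = 1.25;  σ√T = 0.2124
d₁ = [ln(440/400) + (0.028 + ½·0.19²)·1.25] / (σ√T) = (0.0953 + 0.0576) / 0.2124 = 0.7196 ≈ 0.72
d₂ = 0.7196 − 0.2124 = 0.5072 ≈ 0.51
e^(−rT) = e^(−0.028·1.25) = 0.9656
N(−d₂) = N(-0.51) = 0.3050;  N(−d₁) = N(-0.72) = 0.2358
P = 400·0.9656·0.3050 − 440·0.2358 = 117.8032 − 103.7520 = 14.0512

14.05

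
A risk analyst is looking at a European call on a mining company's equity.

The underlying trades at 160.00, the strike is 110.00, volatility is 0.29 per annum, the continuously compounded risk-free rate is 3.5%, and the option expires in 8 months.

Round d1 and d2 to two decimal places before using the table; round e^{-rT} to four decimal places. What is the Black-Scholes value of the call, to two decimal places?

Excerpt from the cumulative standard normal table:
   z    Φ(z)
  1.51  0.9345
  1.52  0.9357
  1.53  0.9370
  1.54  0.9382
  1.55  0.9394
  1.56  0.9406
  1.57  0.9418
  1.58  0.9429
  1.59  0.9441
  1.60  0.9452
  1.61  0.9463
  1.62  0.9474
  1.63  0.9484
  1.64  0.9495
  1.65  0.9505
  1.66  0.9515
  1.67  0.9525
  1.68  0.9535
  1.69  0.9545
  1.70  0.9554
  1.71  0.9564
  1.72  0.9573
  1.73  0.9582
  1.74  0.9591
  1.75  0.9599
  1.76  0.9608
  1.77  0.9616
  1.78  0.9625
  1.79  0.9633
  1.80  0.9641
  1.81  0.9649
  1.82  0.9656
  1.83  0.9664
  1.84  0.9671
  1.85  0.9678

T = 0.6667;  σ√T = 0.2368
ln(S/K) + (r + σ²/2)T = ln(160/110) + (0.035 + 0.29²/2)·0.6667 = 0.3747 + 0.0514 = 0.4261
d₁ = 0.4261 / 0.2368 = 1.7994 → 1.80
d₂ = d₁ − σ√T = 1.7994 − 0.2368 = 1.5626 → 1.56
e^(−rT) = e^(−0.035·0.6667) = 0.9769
N(d₁) = N(1.80) = 0.9641;  N(d₂) = N(1.56) = 0.9406
C = 160·0.9641 − 110·0.9769·0.9406 = 154.2560 − 101.0759 = 53.1801

53.18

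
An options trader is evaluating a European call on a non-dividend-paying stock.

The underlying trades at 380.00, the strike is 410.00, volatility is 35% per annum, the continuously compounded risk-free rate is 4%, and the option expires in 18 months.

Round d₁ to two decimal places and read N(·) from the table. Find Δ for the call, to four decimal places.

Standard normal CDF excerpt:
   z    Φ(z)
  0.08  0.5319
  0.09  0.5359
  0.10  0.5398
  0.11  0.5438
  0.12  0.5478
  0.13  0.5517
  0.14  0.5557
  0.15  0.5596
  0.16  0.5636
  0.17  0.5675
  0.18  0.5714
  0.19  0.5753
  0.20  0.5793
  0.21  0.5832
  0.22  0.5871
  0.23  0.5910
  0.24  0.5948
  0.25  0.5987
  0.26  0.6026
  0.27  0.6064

σ√T = 0.35 × 1.2247 = 0.4287
ln(S/K) + (r + σ²/2)T = ln(380/410) + (0.04 + 0.35²/2)·1.5 = -0.0760 + 0.1519 = 0.0759
d₁ = 0.0759 / 0.4287 = 0.1770 ⇒ 0.18
N(d₁) = N(0.18) = 0.5714
Δ_call = N(d₁) = 0.5714

0.5714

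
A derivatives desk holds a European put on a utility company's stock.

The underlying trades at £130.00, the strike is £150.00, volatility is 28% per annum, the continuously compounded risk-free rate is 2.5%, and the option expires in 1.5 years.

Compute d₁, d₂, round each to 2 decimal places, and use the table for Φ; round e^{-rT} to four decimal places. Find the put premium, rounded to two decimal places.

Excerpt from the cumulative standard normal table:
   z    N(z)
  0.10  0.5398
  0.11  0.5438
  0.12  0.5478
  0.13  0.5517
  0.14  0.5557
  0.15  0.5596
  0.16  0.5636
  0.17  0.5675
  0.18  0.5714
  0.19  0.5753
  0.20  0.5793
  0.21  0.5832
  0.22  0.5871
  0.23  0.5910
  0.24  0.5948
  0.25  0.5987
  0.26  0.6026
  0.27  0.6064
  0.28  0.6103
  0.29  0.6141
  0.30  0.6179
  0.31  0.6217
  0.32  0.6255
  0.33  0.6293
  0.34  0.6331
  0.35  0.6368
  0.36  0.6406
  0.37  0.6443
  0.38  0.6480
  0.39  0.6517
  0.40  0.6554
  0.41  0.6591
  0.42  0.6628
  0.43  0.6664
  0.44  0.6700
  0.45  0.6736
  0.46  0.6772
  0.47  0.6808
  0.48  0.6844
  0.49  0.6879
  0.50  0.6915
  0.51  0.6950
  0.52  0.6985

σ√T = 0.28·√1.5 = 0.3429
d₁ = [ln(130/150) + (0.025 + 0.28²/2)·1.5] / 0.3429 = [-0.1431 + 0.0963] / 0.3429 = -0.1365 ≈ -0.14
d₂ = d₁ − σ√T = -0.1365 − 0.3429 = -0.4794 ≈ -0.48
e^(−rT) = e^(−0.025·1.5) = 0.9632
P = 150·0.9632·N(0.48) − 130·N(0.14) = 150·0.9632·0.6844 − 130·0.5557 = 98.8821 − 72.2410 = 26.6411

£26.64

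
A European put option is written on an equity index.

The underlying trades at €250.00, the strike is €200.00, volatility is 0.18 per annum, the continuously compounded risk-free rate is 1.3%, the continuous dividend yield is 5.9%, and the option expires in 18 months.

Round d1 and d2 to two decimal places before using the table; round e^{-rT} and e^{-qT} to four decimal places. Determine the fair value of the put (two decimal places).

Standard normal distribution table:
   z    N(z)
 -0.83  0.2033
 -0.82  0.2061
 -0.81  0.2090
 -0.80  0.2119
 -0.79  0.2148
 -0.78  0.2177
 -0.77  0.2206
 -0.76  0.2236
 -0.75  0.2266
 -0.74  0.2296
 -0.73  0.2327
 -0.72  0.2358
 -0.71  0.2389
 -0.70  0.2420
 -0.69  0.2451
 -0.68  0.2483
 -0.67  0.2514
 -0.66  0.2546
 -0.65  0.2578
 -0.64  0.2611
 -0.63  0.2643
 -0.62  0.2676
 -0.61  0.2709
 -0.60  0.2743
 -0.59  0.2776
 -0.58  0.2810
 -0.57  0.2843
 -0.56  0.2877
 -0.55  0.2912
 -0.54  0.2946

T = 1.5;  σ√T = 0.2205
d₁ = [ln(250/200) + (0.013 − 0.059 + ½·0.18²)·1.5] / (σ√T) = (0.2231 − 0.0447) / 0.2205 = 0.8094 ⇒ 0.81
d₂ = 0.8094 − 0.2205 = 0.5890 ⇒ 0.59
exp(−qT) = exp(−0.059·1.5) = 0.9153;  exp(−rT) = exp(−0.013·1.5) = 0.9807
P = 200·0.9807·N(-0.59) − 250·0.9153·N(-0.81) = 200·0.9807·0.2776 − 250·0.9153·0.2090 = 54.4485 − 47.8244 = 6.6240

€6.62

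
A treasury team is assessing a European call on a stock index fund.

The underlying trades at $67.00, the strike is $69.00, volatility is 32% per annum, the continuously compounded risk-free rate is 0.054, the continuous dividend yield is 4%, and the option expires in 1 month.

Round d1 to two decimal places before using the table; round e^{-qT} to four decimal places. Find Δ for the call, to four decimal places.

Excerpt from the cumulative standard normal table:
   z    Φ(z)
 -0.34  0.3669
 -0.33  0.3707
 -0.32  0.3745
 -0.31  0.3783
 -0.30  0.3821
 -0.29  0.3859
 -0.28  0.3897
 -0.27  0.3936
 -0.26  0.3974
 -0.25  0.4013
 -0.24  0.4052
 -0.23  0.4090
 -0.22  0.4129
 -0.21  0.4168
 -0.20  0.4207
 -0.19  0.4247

σ√T = 0.32·√0.08333 = 0.0924
d₁ = [ln(67/69) + (0.054 − 0.04 + 0.32²/2)·0.08333] / 0.0924 = [-0.0294 + 0.0054] / 0.0924 = -0.2596 → -0.26
N(d₁) = N(-0.26) = 0.3974
Δ_call = exp(−qT)·N(d₁) = 0.9967·0.3974 = 0.3961

0.3961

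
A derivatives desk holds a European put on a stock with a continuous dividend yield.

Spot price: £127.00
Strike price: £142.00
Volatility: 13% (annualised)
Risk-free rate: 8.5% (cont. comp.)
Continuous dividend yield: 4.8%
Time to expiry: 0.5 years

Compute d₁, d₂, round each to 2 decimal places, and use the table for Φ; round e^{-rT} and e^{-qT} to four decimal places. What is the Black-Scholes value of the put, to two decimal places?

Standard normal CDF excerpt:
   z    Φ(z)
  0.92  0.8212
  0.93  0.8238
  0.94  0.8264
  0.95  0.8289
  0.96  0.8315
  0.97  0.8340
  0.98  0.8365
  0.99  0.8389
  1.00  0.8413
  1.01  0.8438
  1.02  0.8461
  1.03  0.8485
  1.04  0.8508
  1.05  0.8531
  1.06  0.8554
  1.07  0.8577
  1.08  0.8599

σ√T = 0.13·√0.5 = 0.0919
d₁ = [ln(127/142) + (0.085 − 0.048 + 0.13²/2)·0.5] / 0.0919 = [-0.1116 + 0.0227] / 0.0919 = -0.9673 ≈ -0.97
d₂ = d₁ − σ√T = -0.9673 − 0.0919 = -1.0592 ≈ -1.06
exp(−qT) = exp(−0.048·0.5) = 0.9763;  exp(−rT) = exp(−0.085·0.5) = 0.9584
N(−d₂) = N(1.06) = 0.8554;  N(−d₁) = N(0.97) = 0.8340
P = 142·0.9584·0.8554 − 127·0.9763·0.8340 = 116.4138 − 103.4077 = 13.0060

£13.01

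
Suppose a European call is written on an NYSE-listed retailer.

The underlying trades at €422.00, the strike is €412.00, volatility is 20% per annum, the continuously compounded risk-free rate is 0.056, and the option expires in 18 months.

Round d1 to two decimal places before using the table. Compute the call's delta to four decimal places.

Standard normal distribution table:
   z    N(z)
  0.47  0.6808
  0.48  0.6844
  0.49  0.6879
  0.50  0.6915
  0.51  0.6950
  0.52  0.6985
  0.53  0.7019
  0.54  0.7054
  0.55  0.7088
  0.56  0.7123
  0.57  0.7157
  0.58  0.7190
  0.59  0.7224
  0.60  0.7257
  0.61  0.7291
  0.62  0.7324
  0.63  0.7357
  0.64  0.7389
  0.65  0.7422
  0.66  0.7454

σ√T = 0.2·√1.5 = 0.2449
d₁ = [ln(422/412) + (0.056 + 0.2²/2)·1.5] / 0.2449 = [0.0240 + 0.1140] / 0.2449 = 0.5633 ⇒ 0.56
N(d₁) = N(0.56) = 0.7123
Δ_call = N(d₁) = 0.7123

0.7123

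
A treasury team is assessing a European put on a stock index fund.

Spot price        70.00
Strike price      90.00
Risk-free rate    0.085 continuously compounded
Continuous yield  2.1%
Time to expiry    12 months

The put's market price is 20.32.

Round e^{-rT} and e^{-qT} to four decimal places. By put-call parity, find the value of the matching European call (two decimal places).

exp(−qT) = exp(−0.021·1) = 0.9792;  exp(−rT) = exp(−0.085·1) = 0.9185
Put-call parity: C − P = S·e^(−qT) − K·e^(−rT) = 70·0.9792 − 90·0.9185 = 68.5440 − 82.6650 = -14.1210
C = P + (C − P) = 20.32 + (-14.1210) = 6.1990

6.20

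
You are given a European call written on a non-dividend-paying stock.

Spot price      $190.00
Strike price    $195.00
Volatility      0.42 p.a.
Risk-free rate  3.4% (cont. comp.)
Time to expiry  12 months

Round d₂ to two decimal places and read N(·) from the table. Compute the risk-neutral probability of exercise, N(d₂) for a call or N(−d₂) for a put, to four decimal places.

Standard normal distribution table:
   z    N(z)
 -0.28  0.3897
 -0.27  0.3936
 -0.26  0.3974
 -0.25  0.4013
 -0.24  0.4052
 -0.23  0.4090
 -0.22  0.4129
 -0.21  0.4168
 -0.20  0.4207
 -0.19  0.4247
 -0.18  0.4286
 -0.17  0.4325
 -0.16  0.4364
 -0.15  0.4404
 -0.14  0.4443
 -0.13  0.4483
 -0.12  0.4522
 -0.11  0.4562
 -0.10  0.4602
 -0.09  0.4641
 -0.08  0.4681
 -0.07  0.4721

T = 1;  σ√T = 0.4200
d₁ = [ln(190/195) + (0.034 + 0.42²/2)·1] / 0.4200 = [-0.0260 + 0.1222] / 0.4200 = 0.2291 ≈ 0.23
d₂ = d₁ − σ√T = 0.2291 − 0.4200 = -0.1909 ≈ -0.19
Pr(exercise) under Q = N(d₂) = 0.4247

0.4247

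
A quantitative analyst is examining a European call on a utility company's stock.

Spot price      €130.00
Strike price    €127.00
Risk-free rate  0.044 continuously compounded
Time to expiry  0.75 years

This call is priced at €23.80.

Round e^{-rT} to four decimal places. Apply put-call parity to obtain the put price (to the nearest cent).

exp(−rT) = exp(−0.044·0.75) = 0.9675
Put-call parity: C − P = S − K·e^(−rT) = 130 − 127·0.9675 = 130 − 122.8725 = 7.1275
P = C − (C − P) = 23.80 − (7.1275) = 16.6725

€16.67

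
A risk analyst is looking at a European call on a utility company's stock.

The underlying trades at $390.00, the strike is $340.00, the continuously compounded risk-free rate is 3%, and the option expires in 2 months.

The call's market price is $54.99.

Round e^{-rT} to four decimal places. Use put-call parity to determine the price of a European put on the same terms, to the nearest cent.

$3.29

e^(−rT) = e^(−0.03·0.1667) = 0.9950
Put-call parity: C − P = S − K·e^(−rT) = 390 − 340·0.9950 = 390 − 338.3000 = 51.7000
P = C − (C − P) = 54.99 − (51.7000) = 3.2900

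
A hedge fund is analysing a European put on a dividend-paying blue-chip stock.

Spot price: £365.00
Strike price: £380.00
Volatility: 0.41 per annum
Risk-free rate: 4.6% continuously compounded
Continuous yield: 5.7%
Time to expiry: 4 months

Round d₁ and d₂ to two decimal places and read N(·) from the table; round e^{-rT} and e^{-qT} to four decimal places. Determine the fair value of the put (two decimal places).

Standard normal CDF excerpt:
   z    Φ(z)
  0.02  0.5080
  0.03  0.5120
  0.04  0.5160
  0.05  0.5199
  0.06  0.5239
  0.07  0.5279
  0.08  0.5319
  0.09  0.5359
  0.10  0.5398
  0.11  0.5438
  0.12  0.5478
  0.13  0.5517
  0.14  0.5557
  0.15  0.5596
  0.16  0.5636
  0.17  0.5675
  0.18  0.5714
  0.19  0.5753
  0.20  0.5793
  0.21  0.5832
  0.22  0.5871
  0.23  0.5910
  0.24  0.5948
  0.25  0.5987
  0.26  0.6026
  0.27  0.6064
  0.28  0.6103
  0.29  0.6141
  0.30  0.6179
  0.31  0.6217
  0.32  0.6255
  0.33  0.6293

£42.17

σ√T = 0.41·√0.3333 = 0.2367
d₁ = [ln(365/380) + (0.046 − 0.057 + 0.41²/2)·0.3333] / 0.2367 = [-0.0403 + 0.0243] / 0.2367 = -0.0673 ⇒ -0.07
d₂ = d₁ − σ√T = -0.0673 − 0.2367 = -0.3040 ⇒ -0.30
exp(−qT) = exp(−0.057·0.3333) = 0.9812;  exp(−rT) = exp(−0.046·0.3333) = 0.9848
N(−d₂) = N(0.30) = 0.6179;  N(−d₁) = N(0.07) = 0.5279
P = 380·0.9848·0.6179 − 365·0.9812·0.5279 = 231.2330 − 189.0611 = 42.1720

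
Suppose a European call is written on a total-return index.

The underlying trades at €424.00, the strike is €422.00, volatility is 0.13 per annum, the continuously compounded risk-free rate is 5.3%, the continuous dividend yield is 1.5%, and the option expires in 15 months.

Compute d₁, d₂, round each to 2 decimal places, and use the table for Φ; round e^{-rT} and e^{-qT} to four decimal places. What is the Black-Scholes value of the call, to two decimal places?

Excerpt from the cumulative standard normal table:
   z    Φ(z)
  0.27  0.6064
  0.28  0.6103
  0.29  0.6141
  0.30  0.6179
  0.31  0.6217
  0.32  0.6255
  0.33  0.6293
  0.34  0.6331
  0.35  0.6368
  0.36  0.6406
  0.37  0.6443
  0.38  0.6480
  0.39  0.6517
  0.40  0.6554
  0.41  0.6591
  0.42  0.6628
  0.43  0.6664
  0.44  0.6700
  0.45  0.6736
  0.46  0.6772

€34.76

σ√T = 0.13·√1.25 = 0.1453
ln(S/K) + (r − q + σ²/2)T = ln(424/422) + (0.053 − 0.015 + 0.13²/2)·1.25 = 0.0047 + 0.0581 = 0.0628
d₁ = 0.0628 / 0.1453 = 0.4320 → 0.43
d₂ = d₁ − σ√T = 0.4320 − 0.1453 = 0.2867 → 0.29
exp(−qT) = exp(−0.015·1.25) = 0.9814;  exp(−rT) = exp(−0.053·1.25) = 0.9359
N(d₁) = N(0.43) = 0.6664;  N(d₂) = N(0.29) = 0.6141
C = 424·0.9814·0.6664 − 422·0.9359·0.6141 = 277.2981 − 242.5387 = 34.7594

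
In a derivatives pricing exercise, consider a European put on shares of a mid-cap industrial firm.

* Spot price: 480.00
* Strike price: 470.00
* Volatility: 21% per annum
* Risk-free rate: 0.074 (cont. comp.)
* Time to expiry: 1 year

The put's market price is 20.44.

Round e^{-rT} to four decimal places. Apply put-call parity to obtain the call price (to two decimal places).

63.95

exp(−rT) = exp(−0.074·1) = 0.9287
Put-call parity: C − P = S − K·e^(−rT) = 480 − 470·0.9287 = 480 − 436.4890 = 43.5110
C = P + (C − P) = 20.44 + (43.5110) = 63.9510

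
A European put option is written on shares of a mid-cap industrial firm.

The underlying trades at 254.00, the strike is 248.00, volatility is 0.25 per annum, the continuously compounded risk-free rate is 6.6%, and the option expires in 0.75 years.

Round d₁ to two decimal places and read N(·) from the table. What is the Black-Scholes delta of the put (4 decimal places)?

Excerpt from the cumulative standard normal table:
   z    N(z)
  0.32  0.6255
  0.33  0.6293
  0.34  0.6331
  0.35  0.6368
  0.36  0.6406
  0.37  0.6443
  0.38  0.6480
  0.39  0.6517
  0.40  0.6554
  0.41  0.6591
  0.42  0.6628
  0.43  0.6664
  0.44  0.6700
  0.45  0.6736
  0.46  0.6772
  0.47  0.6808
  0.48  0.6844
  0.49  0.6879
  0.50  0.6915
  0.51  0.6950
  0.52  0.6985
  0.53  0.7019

σ√T = 0.25 × 0.8660 = 0.2165
d₁ = [ln(254/248) + (0.066 + 0.25²/2)·0.75] / 0.2165 = [0.0239 + 0.0729] / 0.2165 = 0.4473 → 0.45
N(d₁) = N(0.45) = 0.6736
Δ_put = N(d₁) − 1 = 0.6736 − 1 = -0.3264

-0.3264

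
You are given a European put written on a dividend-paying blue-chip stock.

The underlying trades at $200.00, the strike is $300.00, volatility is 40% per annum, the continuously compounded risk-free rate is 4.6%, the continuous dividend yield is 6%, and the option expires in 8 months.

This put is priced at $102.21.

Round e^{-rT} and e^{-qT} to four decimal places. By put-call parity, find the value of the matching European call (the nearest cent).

$3.43

exp(−qT) = exp(−0.06·0.6667) = 0.9608;  exp(−rT) = exp(−0.046·0.6667) = 0.9698
Put-call parity: C − P = S·e^(−qT) − K·e^(−rT) = 200·0.9608 − 300·0.9698 = 192.1600 − 290.9400 = -98.7800
C = P + (C − P) = 102.21 + (-98.7800) = 3.4300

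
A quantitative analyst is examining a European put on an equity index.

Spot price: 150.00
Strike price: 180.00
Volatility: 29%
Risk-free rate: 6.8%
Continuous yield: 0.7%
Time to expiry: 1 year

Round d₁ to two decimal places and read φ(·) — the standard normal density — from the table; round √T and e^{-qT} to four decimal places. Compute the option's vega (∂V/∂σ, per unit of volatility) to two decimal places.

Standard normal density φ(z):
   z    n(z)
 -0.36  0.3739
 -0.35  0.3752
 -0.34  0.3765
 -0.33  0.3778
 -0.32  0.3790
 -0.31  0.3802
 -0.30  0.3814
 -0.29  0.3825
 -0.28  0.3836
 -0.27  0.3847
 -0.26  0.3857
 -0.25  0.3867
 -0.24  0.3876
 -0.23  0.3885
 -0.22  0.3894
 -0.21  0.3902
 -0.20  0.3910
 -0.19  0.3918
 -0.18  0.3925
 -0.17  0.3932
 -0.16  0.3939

57.30

σ√T = 0.29·√1 = 0.2900
ln(S/K) + (r − q + σ²/2)T = ln(150/180) + (0.068 − 0.007 + 0.29²/2)·1 = -0.1823 + 0.1031 = -0.0793
d₁ = -0.0793 / 0.2900 = -0.2734 ≈ -0.27
√T = √1 = 1.0000
φ(d₁) = φ(-0.27) = 0.3847
e^(−qT) = e^(−0.007·1) = 0.9930
vega = S·e^(−qT)·φ(d₁)·√T = 150·0.9930·0.3847·1.0000 = 57.3011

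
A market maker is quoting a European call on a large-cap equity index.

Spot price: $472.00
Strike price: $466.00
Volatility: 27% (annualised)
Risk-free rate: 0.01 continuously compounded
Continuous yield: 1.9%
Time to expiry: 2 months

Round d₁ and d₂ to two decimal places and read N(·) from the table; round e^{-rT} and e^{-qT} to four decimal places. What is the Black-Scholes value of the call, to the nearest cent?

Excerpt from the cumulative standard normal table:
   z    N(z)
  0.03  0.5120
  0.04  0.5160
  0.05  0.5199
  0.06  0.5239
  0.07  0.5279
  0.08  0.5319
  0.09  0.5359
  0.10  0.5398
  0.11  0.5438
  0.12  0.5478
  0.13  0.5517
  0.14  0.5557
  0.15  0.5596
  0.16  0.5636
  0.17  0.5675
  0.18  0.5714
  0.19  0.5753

$23.31

σ√T = 0.27·√0.1667 = 0.1102
d₁ = [ln(472/466) + (0.01 − 0.019 + 0.27²/2)·0.1667] / 0.1102 = [0.0128 + 0.0046] / 0.1102 = 0.1576 ⇒ 0.16
d₂ = d₁ − σ√T = 0.1576 − 0.1102 = 0.0473 ⇒ 0.05
exp(−qT) = exp(−0.019·0.1667) = 0.9968;  exp(−rT) = exp(−0.01·0.1667) = 0.9983
N(d₁) = N(0.16) = 0.5636;  N(d₂) = N(0.05) = 0.5199
C = 472·0.9968·0.5636 − 466·0.9983·0.5199 = 265.1679 − 241.8615 = 23.3064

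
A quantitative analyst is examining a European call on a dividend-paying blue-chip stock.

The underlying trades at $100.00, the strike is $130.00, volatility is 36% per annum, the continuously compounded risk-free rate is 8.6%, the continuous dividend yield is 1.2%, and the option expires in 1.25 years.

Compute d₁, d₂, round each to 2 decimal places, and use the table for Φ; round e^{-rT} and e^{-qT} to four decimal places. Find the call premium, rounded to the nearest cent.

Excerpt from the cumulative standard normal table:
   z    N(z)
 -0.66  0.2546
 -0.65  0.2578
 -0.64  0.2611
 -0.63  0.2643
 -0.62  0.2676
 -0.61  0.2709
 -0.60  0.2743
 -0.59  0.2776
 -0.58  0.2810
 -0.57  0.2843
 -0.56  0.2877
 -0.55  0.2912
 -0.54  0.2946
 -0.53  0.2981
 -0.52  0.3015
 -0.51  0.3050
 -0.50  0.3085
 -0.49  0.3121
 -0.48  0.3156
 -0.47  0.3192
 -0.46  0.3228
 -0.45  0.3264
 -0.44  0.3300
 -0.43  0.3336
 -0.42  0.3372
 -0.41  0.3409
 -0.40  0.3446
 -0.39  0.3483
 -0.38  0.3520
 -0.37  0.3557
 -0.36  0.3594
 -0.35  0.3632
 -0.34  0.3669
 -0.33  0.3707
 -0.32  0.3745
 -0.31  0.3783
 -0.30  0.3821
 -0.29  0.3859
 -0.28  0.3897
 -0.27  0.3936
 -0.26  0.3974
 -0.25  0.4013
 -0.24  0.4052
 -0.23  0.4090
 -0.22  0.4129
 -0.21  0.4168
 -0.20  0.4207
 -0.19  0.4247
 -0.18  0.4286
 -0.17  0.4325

$9.43

σ√T = 0.36·√1.25 = 0.4025
ln(S/K) + (r − q + σ²/2)T = ln(100/130) + (0.086 − 0.012 + 0.36²/2)·1.25 = -0.2624 + 0.1735 = -0.0889
d₁ = -0.0889 / 0.4025 = -0.2208 → -0.22
d₂ = d₁ − σ√T = -0.2208 − 0.4025 = -0.6233 → -0.62
e^(−qT) = e^(−0.012·1.25) = 0.9851;  e^(−rT) = e^(−0.086·1.25) = 0.8981
N(d₁) = N(-0.22) = 0.4129;  N(d₂) = N(-0.62) = 0.2676
C = 100·0.9851·0.4129 − 130·0.8981·0.2676 = 40.6748 − 31.2431 = 9.4317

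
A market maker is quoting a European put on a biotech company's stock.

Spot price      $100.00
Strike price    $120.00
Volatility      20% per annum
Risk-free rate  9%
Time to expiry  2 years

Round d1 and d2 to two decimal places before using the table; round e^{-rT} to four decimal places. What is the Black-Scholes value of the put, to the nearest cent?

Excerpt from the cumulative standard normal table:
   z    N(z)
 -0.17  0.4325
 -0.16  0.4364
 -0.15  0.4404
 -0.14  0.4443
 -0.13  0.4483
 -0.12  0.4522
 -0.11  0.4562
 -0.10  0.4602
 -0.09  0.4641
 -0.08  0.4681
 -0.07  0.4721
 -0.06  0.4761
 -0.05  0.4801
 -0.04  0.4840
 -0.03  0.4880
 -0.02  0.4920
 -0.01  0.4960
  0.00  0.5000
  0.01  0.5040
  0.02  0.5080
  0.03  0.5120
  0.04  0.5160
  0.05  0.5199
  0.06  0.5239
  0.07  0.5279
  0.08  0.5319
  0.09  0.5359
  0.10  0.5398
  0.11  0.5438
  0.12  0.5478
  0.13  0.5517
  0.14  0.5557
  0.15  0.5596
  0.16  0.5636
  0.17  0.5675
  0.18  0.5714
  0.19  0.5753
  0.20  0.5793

$11.26

σ√T = 0.2 × 1.4142 = 0.2828
d₁ = [ln(100/120) + (0.09 + ½·0.2²)·2] / (σ√T) = (-0.1823 + 0.2200) / 0.2828 = 0.1332 which rounds to 0.13
d₂ = 0.1332 − 0.2828 = -0.1496 which rounds to -0.15
e^(−rT) = e^(−0.09·2) = 0.8353
N(−d₂) = N(0.15) = 0.5596;  N(−d₁) = N(-0.13) = 0.4483
P = 120·0.8353·0.5596 − 100·0.4483 = 56.0921 − 44.8300 = 11.2621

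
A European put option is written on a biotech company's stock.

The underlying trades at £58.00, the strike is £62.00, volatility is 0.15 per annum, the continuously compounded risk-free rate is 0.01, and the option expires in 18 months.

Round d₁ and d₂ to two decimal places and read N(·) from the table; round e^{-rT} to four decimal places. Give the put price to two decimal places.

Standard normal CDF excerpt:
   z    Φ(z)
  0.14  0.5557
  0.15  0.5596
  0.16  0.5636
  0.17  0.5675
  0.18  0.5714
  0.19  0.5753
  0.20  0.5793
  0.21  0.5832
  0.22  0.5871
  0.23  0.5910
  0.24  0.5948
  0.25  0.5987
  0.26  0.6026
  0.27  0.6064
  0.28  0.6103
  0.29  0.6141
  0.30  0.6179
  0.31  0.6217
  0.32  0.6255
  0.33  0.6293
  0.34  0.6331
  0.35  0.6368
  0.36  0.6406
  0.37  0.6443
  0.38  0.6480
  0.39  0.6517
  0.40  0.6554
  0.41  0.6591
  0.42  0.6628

£5.98

σ√T = 0.15 × 1.2247 = 0.1837
ln(S/K) + (r + σ²/2)T = ln(58/62) + (0.01 + 0.15²/2)·1.5 = -0.0667 + 0.0319 = -0.0348
d₁ = -0.0348 / 0.1837 = -0.1895 → -0.19
d₂ = d₁ − σ√T = -0.1895 − 0.1837 = -0.3732 → -0.37
e^(−rT) = e^(−0.01·1.5) = 0.9851
P = 62·0.9851·N(0.37) − 58·N(0.19) = 62·0.9851·0.6443 − 58·0.5753 = 39.3514 − 33.3674 = 5.9840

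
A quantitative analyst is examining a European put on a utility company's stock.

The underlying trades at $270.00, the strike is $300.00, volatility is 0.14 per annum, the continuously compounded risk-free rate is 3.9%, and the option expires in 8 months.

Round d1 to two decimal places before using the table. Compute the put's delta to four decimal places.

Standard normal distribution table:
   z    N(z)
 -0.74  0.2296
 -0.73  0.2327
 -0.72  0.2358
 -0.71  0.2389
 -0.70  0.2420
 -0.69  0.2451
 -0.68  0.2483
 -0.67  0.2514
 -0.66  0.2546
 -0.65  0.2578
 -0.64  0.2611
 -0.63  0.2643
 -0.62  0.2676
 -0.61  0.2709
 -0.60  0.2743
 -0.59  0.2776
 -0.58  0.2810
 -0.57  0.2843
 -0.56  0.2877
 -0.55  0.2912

T = 0.6667;  σ√T = 0.1143
ln(S/K) + (r + σ²/2)T = ln(270/300) + (0.039 + 0.14²/2)·0.6667 = -0.1054 + 0.0325 = -0.0728
d₁ = -0.0728 / 0.1143 = -0.6371 → -0.64
N(d₁) = N(-0.64) = 0.2611
Δ_put = N(d₁) − 1 = 0.2611 − 1 = -0.7389

-0.7389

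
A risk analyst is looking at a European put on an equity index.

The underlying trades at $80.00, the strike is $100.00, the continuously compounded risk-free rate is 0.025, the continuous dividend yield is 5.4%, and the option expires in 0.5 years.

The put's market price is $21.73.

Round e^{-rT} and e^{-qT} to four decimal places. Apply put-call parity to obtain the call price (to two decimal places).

e^(−qT) = e^(−0.054·0.5) = 0.9734;  e^(−rT) = e^(−0.025·0.5) = 0.9876
Put-call parity: C − P = S·e^(−qT) − K·e^(−rT) = 80·0.9734 − 100·0.9876 = 77.8720 − 98.7600 = -20.8880
C = P + (C − P) = 21.73 + (-20.8880) = 0.8420

$0.84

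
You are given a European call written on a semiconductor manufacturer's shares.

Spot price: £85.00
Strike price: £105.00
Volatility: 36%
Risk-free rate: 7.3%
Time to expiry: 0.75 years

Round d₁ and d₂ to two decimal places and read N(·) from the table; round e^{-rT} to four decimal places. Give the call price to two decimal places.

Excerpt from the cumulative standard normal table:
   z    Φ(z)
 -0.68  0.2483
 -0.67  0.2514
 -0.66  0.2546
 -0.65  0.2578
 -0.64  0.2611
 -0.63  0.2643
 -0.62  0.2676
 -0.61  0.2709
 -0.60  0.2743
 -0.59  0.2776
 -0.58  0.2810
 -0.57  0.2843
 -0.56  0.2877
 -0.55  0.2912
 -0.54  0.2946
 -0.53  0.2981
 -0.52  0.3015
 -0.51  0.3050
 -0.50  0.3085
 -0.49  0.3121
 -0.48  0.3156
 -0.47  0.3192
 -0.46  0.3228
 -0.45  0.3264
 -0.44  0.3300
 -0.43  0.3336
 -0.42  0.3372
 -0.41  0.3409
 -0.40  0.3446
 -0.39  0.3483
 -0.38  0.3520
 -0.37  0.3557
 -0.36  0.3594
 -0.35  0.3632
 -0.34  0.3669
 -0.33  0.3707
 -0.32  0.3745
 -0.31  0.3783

£5.56

σ√T = 0.36 × 0.8660 = 0.3118
ln(S/K) + (r + σ²/2)T = ln(85/105) + (0.073 + 0.36²/2)·0.75 = -0.2113 + 0.1033 = -0.1080
d₁ = -0.1080 / 0.3118 = -0.3463 ≈ -0.35
d₂ = d₁ − σ√T = -0.3463 − 0.3118 = -0.6580 ≈ -0.66
exp(−rT) = exp(−0.073·0.75) = 0.9467
N(d₁) = N(-0.35) = 0.3632;  N(d₂) = N(-0.66) = 0.2546
C = 85·0.3632 − 105·0.9467·0.2546 = 30.8720 − 25.3081 = 5.5639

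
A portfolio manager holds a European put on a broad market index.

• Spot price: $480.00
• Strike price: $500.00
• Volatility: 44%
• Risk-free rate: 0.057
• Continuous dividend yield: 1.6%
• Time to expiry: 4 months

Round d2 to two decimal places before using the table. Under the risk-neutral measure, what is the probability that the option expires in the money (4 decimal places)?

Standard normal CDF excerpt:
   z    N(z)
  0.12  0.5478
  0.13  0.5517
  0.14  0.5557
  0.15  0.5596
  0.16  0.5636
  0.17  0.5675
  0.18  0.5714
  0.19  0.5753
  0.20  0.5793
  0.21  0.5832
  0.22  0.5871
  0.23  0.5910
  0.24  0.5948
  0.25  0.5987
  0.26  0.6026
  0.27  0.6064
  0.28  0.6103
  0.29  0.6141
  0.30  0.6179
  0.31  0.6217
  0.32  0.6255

0.5910

σ√T = 0.44·√0.3333 = 0.2540
d₁ = [ln(480/500) + (0.057 − 0.016 + ½·0.44²)·0.3333] / (σ√T) = (-0.0408 + 0.0459) / 0.2540 = 0.0201 which rounds to 0.02
d₂ = 0.0201 − 0.2540 = -0.2339 which rounds to -0.23
Risk-neutral Pr[S_T < K] = N(−d₂) = N(0.23) = 0.5910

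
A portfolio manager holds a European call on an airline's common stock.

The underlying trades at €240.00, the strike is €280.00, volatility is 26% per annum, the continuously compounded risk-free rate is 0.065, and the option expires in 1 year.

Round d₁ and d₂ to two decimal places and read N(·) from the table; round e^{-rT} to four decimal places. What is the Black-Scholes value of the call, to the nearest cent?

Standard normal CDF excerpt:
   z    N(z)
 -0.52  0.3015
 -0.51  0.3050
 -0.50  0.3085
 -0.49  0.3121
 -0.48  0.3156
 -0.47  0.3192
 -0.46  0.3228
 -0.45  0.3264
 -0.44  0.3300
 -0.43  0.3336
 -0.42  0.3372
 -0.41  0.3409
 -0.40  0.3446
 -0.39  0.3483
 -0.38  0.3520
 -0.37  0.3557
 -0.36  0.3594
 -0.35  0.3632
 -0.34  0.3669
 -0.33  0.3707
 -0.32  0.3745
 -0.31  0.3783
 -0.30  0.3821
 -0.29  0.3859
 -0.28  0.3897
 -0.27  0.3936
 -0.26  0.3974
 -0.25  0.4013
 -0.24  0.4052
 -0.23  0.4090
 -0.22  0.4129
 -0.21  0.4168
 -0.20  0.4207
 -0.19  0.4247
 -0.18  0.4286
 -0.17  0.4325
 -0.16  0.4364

€16.28

σ√T = 0.26·√1 = 0.2600
ln(S/K) + (r + σ²/2)T = ln(240/280) + (0.065 + 0.26²/2)·1 = -0.1542 + 0.0988 = -0.0554
d₁ = -0.0554 / 0.2600 = -0.2129 ≈ -0.21
d₂ = d₁ − σ√T = -0.2129 − 0.2600 = -0.4729 ≈ -0.47
e^(−rT) = e^(−0.065·1) = 0.9371
N(d₁) = N(-0.21) = 0.4168;  N(d₂) = N(-0.47) = 0.3192
C = 240·0.4168 − 280·0.9371·0.3192 = 100.0320 − 83.7542 = 16.2778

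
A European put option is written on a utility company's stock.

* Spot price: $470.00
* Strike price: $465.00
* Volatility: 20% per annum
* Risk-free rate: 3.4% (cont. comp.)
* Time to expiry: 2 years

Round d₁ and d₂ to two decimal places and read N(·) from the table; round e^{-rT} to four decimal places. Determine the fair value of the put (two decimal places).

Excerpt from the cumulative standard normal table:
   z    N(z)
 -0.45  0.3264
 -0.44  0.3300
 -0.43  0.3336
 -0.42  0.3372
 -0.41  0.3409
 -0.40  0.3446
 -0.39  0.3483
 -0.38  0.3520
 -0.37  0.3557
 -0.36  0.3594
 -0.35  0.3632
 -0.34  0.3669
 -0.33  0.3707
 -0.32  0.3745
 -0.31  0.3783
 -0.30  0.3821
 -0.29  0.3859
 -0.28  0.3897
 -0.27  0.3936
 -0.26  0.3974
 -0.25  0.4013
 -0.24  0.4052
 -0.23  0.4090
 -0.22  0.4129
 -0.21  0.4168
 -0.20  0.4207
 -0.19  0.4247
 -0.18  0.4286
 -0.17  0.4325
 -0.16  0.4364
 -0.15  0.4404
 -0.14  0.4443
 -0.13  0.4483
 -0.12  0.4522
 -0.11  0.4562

$34.54

T = 2;  σ√T = 0.2828
ln(S/K) + (r + σ²/2)T = ln(470/465) + (0.034 + 0.2²/2)·2 = 0.0107 + 0.1080 = 0.1187
d₁ = 0.1187 / 0.2828 = 0.4197 → 0.42
d₂ = d₁ − σ√T = 0.4197 − 0.2828 = 0.1368 → 0.14
e^(−rT) = e^(−0.034·2) = 0.9343
N(−d₂) = N(-0.14) = 0.4443;  N(−d₁) = N(-0.42) = 0.3372
P = 465·0.9343·0.4443 − 470·0.3372 = 193.0259 − 158.4840 = 34.5419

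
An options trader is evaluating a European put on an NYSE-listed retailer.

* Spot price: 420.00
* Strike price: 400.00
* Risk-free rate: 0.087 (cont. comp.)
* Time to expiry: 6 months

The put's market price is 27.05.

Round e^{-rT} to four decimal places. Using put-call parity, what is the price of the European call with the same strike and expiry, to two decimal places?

exp(−rT) = exp(−0.087·0.5) = 0.9574
Put-call parity: C − P = S − K·e^(−rT) = 420 − 400·0.9574 = 420 − 382.9600 = 37.0400
C = P + (C − P) = 27.05 + (37.0400) = 64.0900

64.09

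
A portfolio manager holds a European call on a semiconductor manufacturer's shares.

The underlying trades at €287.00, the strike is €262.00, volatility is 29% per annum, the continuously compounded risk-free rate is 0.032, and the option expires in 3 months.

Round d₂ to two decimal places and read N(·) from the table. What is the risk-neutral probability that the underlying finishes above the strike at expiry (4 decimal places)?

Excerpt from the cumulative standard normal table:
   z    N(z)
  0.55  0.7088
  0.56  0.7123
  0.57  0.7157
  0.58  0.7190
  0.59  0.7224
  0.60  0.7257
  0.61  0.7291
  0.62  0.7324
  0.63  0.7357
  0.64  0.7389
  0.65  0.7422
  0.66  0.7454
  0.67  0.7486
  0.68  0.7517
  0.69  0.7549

T = 0.25;  σ√T = 0.1450
d₁ = [ln(287/262) + (0.032 + 0.29²/2)·0.25] / 0.1450 = [0.0911 + 0.0185] / 0.1450 = 0.7562 ⇒ 0.76
d₂ = d₁ − σ√T = 0.7562 − 0.1450 = 0.6112 ⇒ 0.61
Risk-neutral Pr[S_T > K] = N(d₂) = N(0.61) = 0.7291

0.7291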